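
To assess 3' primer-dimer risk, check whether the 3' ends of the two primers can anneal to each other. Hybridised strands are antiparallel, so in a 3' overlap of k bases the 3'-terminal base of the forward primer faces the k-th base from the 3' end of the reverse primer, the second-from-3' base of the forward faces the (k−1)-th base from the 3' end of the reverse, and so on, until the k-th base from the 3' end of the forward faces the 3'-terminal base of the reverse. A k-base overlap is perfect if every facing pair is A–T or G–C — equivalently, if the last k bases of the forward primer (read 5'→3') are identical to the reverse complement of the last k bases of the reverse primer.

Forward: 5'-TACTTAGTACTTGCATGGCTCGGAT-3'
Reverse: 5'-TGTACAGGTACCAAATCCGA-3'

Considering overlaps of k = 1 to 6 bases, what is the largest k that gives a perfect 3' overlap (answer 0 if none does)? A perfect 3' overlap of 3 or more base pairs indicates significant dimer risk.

Longest perfect overlap: 6 complementary base pairs; significant dimer risk (threshold 3).

Last 6 bases (5'→3') — forward …TCGGAT, reverse …ATCCGA.
Reverse complement of the reverse primer's last 6 bases: TCGGAT; its first k bases are the reverse complement of the reverse primer's last k bases, so a perfect k-base overlap needs the forward primer's last k bases to equal them.
Comparing (forward last k vs required): k=1: T vs T ✓; k=2: AT vs TC ✗; k=3: GAT vs TCG ✗; k=4: GGAT vs TCGG ✗; k=5: CGGAT vs TCGGA ✗; k=6: TCGGAT vs TCGGAT ✓.
Perfect overlaps at k = 1, 6; the largest is 6.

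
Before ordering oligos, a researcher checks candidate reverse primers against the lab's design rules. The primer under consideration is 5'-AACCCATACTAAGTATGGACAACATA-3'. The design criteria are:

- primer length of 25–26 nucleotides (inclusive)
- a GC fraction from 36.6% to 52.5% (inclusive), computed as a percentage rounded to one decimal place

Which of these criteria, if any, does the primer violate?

Base counts: A=12, T=5, G=3, C=6 (length 26).
length: length 26 ✓
GC content: GC 9/26 = 34.6%, outside 36.6–52.5% ✗

Fails: GC content.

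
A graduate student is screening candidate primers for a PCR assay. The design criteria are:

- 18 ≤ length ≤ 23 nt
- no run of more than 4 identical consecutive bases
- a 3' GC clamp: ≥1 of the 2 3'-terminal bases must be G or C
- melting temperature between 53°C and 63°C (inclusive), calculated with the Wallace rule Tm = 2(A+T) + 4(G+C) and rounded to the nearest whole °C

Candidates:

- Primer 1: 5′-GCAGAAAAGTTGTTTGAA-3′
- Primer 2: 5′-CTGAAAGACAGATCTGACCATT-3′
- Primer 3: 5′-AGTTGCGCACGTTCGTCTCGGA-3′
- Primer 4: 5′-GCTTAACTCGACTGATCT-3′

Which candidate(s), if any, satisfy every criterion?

None of the candidates satisfy all criteria.

Primer 1 (18 nt, A=7 T=5 G=5 C=1): length 18 ✓; longest run = 4 ✓; 3' end AA has 0 G/C, need ≥1 ✗; Tm = 2·12 + 4·6 = 48°C, outside 53–63°C ✗ — fails.
Primer 2 (22 nt, A=8 T=5 G=4 C=5): length 22 ✓; longest run = 3 ✓; 3' end TT has 0 G/C, need ≥1 ✗; Tm = 2·13 + 4·9 = 62°C ✓ — fails.
Primer 3 (22 nt, A=3 T=6 G=7 C=6): length 22 ✓; longest run = 2 ✓; 3' end GA has 1 G/C ✓; Tm = 2·9 + 4·13 = 70°C, outside 53–63°C ✗ — fails.
Primer 4 (18 nt, A=4 T=6 G=3 C=5): length 18 ✓; longest run = 2 ✓; 3' end CT has 1 G/C ✓; Tm = 2·10 + 4·8 = 52°C, outside 53–63°C ✗ — fails.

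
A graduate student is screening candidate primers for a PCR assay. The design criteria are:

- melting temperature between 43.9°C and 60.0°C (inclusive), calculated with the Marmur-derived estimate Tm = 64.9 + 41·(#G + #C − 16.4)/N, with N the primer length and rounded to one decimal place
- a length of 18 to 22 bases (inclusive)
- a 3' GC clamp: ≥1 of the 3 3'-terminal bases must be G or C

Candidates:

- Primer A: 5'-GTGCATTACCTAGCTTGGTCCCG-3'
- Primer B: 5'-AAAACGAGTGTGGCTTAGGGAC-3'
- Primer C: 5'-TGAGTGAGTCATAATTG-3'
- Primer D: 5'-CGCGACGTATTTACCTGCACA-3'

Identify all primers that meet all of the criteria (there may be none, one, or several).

Primer A (23 nt, A=3 T=7 G=6 C=7): Tm = 64.9 + 41·(13 − 16.4)/23 = 58.8°C ✓; length 23, outside 18–22 ✗; 3' end CCG has 3 G/C ✓ — fails.
Primer B (22 nt, A=7 T=4 G=8 C=3): Tm = 64.9 + 41·(11 − 16.4)/22 = 54.8°C ✓; length 22 ✓; 3' end GAC has 2 G/C ✓ — passes.
Primer C (17 nt, A=5 T=6 G=5 C=1): Tm = 64.9 + 41·(6 − 16.4)/17 = 39.8°C, outside 43.9–60.0°C ✗; length 17, outside 18–22 ✗; 3' end TTG has 1 G/C ✓ — fails.
Primer D (21 nt, A=5 T=5 G=4 C=7): Tm = 64.9 + 41·(11 − 16.4)/21 = 54.4°C ✓; length 21 ✓; 3' end ACA has 1 G/C ✓ — passes.

Primer B and Primer D.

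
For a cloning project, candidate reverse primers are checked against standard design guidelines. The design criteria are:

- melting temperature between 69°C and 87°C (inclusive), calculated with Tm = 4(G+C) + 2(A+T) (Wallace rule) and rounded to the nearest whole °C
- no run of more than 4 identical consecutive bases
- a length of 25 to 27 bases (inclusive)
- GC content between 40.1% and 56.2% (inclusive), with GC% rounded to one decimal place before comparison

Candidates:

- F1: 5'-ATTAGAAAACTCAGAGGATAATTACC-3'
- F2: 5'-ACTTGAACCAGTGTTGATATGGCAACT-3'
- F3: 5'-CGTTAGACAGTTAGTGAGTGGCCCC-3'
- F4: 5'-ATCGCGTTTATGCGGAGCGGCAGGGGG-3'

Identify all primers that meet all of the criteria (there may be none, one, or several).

F2 and F3.

F1 (26 nt, A=12 T=6 G=4 C=4): Tm = 2·18 + 4·8 = 68°C, outside 69–87°C ✗; longest run = 4 ✓; length 26 ✓; GC 8/26 = 30.8%, outside 40.1–56.2% ✗ — fails.
F2 (27 nt, A=8 T=8 G=6 C=5): Tm = 2·16 + 4·11 = 76°C ✓; longest run = 2 ✓; length 27 ✓; GC 11/27 = 40.7% ✓ — passes.
F3 (25 nt, A=5 T=6 G=8 C=6): Tm = 2·11 + 4·14 = 78°C ✓; longest run = 4 ✓; length 25 ✓; GC 14/25 = 56.0% ✓ — passes.
F4 (27 nt, A=4 T=5 G=13 C=5): Tm = 2·9 + 4·18 = 90°C, outside 69–87°C ✗; longest run = 5, exceeds 4 ✗; length 27 ✓; GC 18/27 = 66.7%, outside 40.1–56.2% ✗ — fails.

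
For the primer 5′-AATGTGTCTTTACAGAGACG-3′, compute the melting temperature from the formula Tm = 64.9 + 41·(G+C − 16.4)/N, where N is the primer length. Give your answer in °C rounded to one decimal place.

Base counts: A=6, T=6, G=5, C=3; G+C = 8, N = 20.
Tm = 64.9 + 41·(8 − 16.4)/20 = 64.9 + -344.40/20 = 47.7°C.

47.7°C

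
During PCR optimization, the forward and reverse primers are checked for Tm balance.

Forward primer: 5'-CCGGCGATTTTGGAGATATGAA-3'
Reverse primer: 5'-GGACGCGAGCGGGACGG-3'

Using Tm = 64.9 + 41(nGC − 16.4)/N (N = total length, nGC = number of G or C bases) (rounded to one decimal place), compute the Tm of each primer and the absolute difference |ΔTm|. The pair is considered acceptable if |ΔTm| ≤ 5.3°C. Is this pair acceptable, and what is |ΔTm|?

|ΔTm| = 6.1°C; the pair is not acceptable.

Forward: G+C = 10, N = 22 → Tm = 64.9 + 41·(10 − 16.4)/22 = 53.0°C.
Reverse: G+C = 14, N = 17 → Tm = 64.9 + 41·(14 − 16.4)/17 = 59.1°C.
|ΔTm| = |53.0 − 59.1| = 6.1°C, > 5.3°C.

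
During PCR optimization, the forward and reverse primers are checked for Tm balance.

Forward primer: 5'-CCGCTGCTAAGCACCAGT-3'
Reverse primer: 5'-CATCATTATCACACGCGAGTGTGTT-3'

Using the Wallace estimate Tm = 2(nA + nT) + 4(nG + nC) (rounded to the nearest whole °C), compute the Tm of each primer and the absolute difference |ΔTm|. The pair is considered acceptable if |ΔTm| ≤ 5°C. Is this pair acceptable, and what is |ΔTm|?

|ΔTm| = 14°C; the pair is not acceptable.

Forward: A=4 T=3 G=4 C=7 → Tm = 2·7 + 4·11 = 58°C.
Reverse: A=6 T=8 G=5 C=6 → Tm = 2·14 + 4·11 = 72°C.
|ΔTm| = |58 − 72| = 14°C, > 5°C.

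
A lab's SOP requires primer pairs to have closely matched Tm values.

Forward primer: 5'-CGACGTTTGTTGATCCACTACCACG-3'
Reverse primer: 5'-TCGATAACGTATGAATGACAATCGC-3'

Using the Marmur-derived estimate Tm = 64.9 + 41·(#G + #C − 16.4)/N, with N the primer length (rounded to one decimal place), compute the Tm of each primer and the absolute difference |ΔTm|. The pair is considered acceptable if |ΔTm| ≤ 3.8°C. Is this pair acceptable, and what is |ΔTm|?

|ΔTm| = 4.9°C; the pair is not acceptable.

Forward: G+C = 13, N = 25 → Tm = 64.9 + 41·(13 − 16.4)/25 = 59.3°C.
Reverse: G+C = 10, N = 25 → Tm = 64.9 + 41·(10 − 16.4)/25 = 54.4°C.
|ΔTm| = |59.3 − 54.4| = 4.9°C, > 3.8°C.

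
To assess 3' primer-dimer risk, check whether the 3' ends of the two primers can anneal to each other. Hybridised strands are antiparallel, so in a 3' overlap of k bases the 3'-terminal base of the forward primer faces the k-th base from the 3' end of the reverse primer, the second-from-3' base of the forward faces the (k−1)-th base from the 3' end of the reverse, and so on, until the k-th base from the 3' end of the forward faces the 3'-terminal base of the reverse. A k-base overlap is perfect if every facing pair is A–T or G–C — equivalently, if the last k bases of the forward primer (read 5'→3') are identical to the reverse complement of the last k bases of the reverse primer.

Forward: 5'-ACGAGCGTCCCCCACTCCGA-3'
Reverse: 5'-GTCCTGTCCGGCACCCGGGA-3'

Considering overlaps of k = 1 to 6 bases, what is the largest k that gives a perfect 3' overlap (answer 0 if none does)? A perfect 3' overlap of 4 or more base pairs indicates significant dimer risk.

Last 6 bases (5'→3') — forward …CTCCGA, reverse …CCGGGA.
Reverse complement of the reverse primer's last 6 bases: TCCCGG; its first k bases are the reverse complement of the reverse primer's last k bases, so a perfect k-base overlap needs the forward primer's last k bases to equal them.
Comparing (forward last k vs required): k=1: A vs T ✗; k=2: GA vs TC ✗; k=3: CGA vs TCC ✗; k=4: CCGA vs TCCC ✗; k=5: TCCGA vs TCCCG ✗; k=6: CTCCGA vs TCCCGG ✗.
No overlap length from 1 to 6 is perfect, so the longest perfect 3' overlap is 0.

Longest perfect overlap: 0 complementary base pairs; below the dimer-risk threshold (threshold 4).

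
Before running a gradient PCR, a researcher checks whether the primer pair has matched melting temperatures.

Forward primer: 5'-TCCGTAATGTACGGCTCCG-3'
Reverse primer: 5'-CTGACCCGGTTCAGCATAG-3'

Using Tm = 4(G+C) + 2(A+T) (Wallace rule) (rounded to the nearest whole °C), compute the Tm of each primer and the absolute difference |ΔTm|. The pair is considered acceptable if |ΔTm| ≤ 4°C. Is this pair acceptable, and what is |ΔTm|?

Forward: A=3 T=5 G=5 C=6 → Tm = 2·8 + 4·11 = 60°C.
Reverse: A=4 T=4 G=5 C=6 → Tm = 2·8 + 4·11 = 60°C.
|ΔTm| = |60 − 60| = 0°C, ≤ 4°C.

|ΔTm| = 0°C; the pair is acceptable.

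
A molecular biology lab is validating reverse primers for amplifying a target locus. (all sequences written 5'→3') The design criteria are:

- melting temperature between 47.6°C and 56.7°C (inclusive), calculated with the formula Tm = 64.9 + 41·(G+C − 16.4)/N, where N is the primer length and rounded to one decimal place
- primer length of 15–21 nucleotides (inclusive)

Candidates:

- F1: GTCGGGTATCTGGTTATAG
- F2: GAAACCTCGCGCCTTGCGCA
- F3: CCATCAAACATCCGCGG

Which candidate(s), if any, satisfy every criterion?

F1 and F3.

F1 (19 nt, A=3 T=7 G=7 C=2): Tm = 64.9 + 41·(9 − 16.4)/19 = 48.9°C ✓; length 19 ✓ — passes.
F2 (20 nt, A=4 T=3 G=5 C=8): Tm = 64.9 + 41·(13 − 16.4)/20 = 57.9°C, outside 47.6–56.7°C ✗; length 20 ✓ — fails.
F3 (17 nt, A=5 T=2 G=3 C=7): Tm = 64.9 + 41·(10 − 16.4)/17 = 49.5°C ✓; length 17 ✓ — passes.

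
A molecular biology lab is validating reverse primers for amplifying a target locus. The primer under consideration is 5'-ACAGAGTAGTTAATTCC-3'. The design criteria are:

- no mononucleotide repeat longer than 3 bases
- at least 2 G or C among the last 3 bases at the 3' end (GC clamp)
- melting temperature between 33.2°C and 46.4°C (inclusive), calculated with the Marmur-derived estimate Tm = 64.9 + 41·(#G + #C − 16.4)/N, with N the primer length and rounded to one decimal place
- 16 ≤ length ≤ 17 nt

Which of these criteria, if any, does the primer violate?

Base counts: A=6, T=5, G=3, C=3 (length 17).
homopolymer run: longest run = 2 ✓
GC clamp: 3' end TCC has 2 G/C ✓
Tm: Tm = 64.9 + 41·(6 − 16.4)/17 = 39.8°C ✓
length: length 17 ✓

Meets all criteria.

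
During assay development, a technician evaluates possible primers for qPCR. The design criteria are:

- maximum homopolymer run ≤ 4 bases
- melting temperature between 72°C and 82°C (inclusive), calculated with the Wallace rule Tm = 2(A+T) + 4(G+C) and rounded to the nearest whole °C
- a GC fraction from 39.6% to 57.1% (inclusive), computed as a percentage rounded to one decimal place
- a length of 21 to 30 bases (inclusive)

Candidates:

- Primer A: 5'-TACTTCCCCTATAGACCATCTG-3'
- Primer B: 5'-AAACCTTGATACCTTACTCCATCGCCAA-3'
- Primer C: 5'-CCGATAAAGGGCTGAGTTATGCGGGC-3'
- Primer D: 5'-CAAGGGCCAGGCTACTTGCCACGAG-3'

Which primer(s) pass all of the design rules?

Primer A (22 nt, A=5 T=7 G=2 C=8): longest run = 4 ✓; Tm = 2·12 + 4·10 = 64°C, outside 72–82°C ✗; GC 10/22 = 45.5% ✓; length 22 ✓ — fails.
Primer B (28 nt, A=9 T=7 G=2 C=10): longest run = 3 ✓; Tm = 2·16 + 4·12 = 80°C ✓; GC 12/28 = 42.9% ✓; length 28 ✓ — passes.
Primer C (26 nt, A=6 T=5 G=10 C=5): longest run = 3 ✓; Tm = 2·11 + 4·15 = 82°C ✓; GC 15/26 = 57.7%, outside 39.6–57.1% ✗; length 26 ✓ — fails.
Primer D (25 nt, A=6 T=3 G=8 C=8): longest run = 3 ✓; Tm = 2·9 + 4·16 = 82°C ✓; GC 16/25 = 64.0%, outside 39.6–57.1% ✗; length 25 ✓ — fails.

Primer B only.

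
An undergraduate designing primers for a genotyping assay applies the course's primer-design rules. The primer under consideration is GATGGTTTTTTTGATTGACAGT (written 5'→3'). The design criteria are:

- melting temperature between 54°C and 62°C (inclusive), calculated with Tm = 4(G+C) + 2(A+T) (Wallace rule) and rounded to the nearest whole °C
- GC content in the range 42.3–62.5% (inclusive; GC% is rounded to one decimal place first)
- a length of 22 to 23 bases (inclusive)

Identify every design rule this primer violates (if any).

Fails: GC content.

Base counts: A=4, T=11, G=6, C=1 (length 22).
Tm: Tm = 2·15 + 4·7 = 58°C ✓
GC content: GC 7/22 = 31.8%, outside 42.3–62.5% ✗
length: length 22 ✓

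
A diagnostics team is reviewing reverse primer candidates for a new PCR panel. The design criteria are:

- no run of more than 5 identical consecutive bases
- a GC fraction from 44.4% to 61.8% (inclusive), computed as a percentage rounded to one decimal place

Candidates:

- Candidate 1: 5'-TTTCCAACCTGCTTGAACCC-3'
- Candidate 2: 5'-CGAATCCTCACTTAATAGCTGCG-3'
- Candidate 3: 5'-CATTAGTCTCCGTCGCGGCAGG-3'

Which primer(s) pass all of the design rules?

Candidate 1 and Candidate 2.

Candidate 1 (20 nt, A=4 T=6 G=2 C=8): longest run = 3 ✓; GC 10/20 = 50.0% ✓ — passes.
Candidate 2 (23 nt, A=6 T=6 G=4 C=7): longest run = 2 ✓; GC 11/23 = 47.8% ✓ — passes.
Candidate 3 (22 nt, A=3 T=5 G=7 C=7): longest run = 2 ✓; GC 14/22 = 63.6%, outside 44.4–61.8% ✗ — fails.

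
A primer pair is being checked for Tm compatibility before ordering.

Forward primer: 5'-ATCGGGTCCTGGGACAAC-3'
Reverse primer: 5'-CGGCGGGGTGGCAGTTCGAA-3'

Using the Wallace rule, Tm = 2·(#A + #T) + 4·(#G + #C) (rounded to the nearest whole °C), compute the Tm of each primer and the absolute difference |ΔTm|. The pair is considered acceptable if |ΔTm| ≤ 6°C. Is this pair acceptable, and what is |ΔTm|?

|ΔTm| = 10°C; the pair is not acceptable.

Forward: A=4 T=3 G=6 C=5 → Tm = 2·7 + 4·11 = 58°C.
Reverse: A=3 T=3 G=10 C=4 → Tm = 2·6 + 4·14 = 68°C.
|ΔTm| = |58 − 68| = 10°C, > 6°C.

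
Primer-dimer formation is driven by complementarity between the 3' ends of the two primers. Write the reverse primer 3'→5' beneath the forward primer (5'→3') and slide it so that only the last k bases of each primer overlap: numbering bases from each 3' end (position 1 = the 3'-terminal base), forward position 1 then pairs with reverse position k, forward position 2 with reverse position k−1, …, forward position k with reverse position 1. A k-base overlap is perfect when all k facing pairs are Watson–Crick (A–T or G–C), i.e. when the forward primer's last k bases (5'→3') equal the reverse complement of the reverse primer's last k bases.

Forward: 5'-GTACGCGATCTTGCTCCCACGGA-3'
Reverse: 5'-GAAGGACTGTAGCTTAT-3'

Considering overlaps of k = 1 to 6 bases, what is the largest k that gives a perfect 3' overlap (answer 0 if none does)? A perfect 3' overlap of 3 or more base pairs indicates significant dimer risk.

Longest perfect overlap: 1 complementary base pair; below the dimer-risk threshold (threshold 3).

Last 6 bases (5'→3') — forward …CACGGA, reverse …GCTTAT.
Reverse complement of the reverse primer's last 6 bases: ATAAGC; its first k bases are the reverse complement of the reverse primer's last k bases, so a perfect k-base overlap needs the forward primer's last k bases to equal them.
Comparing (forward last k vs required): k=1: A vs A ✓; k=2: GA vs AT ✗; k=3: GGA vs ATA ✗; k=4: CGGA vs ATAA ✗; k=5: ACGGA vs ATAAG ✗; k=6: CACGGA vs ATAAGC ✗.
Only k = 1 is perfect, so the longest perfect 3' overlap is 1.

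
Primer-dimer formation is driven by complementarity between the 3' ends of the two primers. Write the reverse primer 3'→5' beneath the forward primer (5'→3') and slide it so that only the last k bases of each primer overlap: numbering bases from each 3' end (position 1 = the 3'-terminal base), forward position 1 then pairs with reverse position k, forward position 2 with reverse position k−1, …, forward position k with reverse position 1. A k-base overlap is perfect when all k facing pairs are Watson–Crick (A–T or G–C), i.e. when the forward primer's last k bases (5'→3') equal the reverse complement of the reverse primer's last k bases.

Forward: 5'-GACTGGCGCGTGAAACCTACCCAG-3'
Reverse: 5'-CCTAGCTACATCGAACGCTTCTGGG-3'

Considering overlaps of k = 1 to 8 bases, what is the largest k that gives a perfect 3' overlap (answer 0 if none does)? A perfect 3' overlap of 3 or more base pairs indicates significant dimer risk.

Last 8 bases (5'→3') — forward …CTACCCAG, reverse …CTTCTGGG.
Reverse complement of the reverse primer's last 8 bases: CCCAGAAG; its first k bases are the reverse complement of the reverse primer's last k bases, so a perfect k-base overlap needs the forward primer's last k bases to equal them.
Comparing (forward last k vs required): k=1: G vs C ✗; k=2: AG vs CC ✗; k=3: CAG vs CCC ✗; k=4: CCAG vs CCCA ✗; k=5: CCCAG vs CCCAG ✓; k=6: ACCCAG vs CCCAGA ✗; k=7: TACCCAG vs CCCAGAA ✗; k=8: CTACCCAG vs CCCAGAAG ✗.
Only k = 5 is perfect, so the longest perfect 3' overlap is 5.

Longest perfect overlap: 5 complementary base pairs; significant dimer risk (threshold 3).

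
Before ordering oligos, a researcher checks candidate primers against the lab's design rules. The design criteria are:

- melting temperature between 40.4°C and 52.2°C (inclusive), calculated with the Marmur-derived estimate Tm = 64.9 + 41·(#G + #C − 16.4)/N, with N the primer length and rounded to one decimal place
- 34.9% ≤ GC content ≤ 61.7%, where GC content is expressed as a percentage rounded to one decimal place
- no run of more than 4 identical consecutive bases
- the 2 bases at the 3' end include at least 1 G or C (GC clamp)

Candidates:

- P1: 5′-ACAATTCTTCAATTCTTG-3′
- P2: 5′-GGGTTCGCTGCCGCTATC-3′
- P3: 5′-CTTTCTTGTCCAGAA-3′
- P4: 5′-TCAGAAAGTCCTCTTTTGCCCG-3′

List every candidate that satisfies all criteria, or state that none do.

None of the candidates satisfy all criteria.

P1 (18 nt, A=5 T=8 G=1 C=4): Tm = 64.9 + 41·(5 − 16.4)/18 = 38.9°C, outside 40.4–52.2°C ✗; GC 5/18 = 27.8%, outside 34.9–61.7% ✗; longest run = 2 ✓; 3' end TG has 1 G/C ✓ — fails.
P2 (18 nt, A=1 T=5 G=6 C=6): Tm = 64.9 + 41·(12 − 16.4)/18 = 54.9°C, outside 40.4–52.2°C ✗; GC 12/18 = 66.7%, outside 34.9–61.7% ✗; longest run = 3 ✓; 3' end TC has 1 G/C ✓ — fails.
P3 (15 nt, A=3 T=6 G=2 C=4): Tm = 64.9 + 41·(6 − 16.4)/15 = 36.5°C, outside 40.4–52.2°C ✗; GC 6/15 = 40.0% ✓; longest run = 3 ✓; 3' end AA has 0 G/C, need ≥1 ✗ — fails.
P4 (22 nt, A=4 T=7 G=4 C=7): Tm = 64.9 + 41·(11 − 16.4)/22 = 54.8°C, outside 40.4–52.2°C ✗; GC 11/22 = 50.0% ✓; longest run = 4 ✓; 3' end CG has 2 G/C ✓ — fails.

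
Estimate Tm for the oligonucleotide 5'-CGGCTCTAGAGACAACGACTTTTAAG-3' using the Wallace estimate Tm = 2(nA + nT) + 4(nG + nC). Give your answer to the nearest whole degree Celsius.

76°C

Base counts: A=8, T=6, G=6, C=6 (length 26).
Tm = 2·(8+6) + 4·(6+6) = 2·14 + 4·12 = 28 + 48 = 76°C.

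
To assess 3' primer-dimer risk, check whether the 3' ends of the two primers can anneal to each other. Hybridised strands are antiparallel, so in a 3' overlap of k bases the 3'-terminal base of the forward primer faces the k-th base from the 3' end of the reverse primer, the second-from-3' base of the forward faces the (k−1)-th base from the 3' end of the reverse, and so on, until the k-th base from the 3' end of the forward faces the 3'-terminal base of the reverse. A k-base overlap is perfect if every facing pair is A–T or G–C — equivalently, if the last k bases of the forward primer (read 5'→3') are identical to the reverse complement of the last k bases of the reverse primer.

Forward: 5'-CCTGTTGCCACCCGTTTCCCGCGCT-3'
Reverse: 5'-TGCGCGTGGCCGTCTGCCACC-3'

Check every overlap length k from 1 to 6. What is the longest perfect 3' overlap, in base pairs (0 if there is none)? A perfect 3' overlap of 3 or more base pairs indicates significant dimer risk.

Last 6 bases (5'→3') — forward …CGCGCT, reverse …GCCACC.
Reverse complement of the reverse primer's last 6 bases: GGTGGC; its first k bases are the reverse complement of the reverse primer's last k bases, so a perfect k-base overlap needs the forward primer's last k bases to equal them.
Comparing (forward last k vs required): k=1: T vs G ✗; k=2: CT vs GG ✗; k=3: GCT vs GGT ✗; k=4: CGCT vs GGTG ✗; k=5: GCGCT vs GGTGG ✗; k=6: CGCGCT vs GGTGGC ✗.
No overlap length from 1 to 6 is perfect, so the longest perfect 3' overlap is 0.

Longest perfect overlap: 0 complementary base pairs; below the dimer-risk threshold (threshold 3).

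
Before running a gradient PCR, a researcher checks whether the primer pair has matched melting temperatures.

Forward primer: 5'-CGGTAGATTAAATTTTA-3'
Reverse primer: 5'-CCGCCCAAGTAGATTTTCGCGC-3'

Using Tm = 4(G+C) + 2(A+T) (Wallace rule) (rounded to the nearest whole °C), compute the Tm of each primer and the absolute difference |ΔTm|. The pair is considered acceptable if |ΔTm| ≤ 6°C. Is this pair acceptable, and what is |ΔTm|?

|ΔTm| = 28°C; the pair is not acceptable.

Forward: A=6 T=7 G=3 C=1 → Tm = 2·13 + 4·4 = 42°C.
Reverse: A=4 T=5 G=5 C=8 → Tm = 2·9 + 4·13 = 70°C.
|ΔTm| = |42 − 70| = 28°C, > 6°C.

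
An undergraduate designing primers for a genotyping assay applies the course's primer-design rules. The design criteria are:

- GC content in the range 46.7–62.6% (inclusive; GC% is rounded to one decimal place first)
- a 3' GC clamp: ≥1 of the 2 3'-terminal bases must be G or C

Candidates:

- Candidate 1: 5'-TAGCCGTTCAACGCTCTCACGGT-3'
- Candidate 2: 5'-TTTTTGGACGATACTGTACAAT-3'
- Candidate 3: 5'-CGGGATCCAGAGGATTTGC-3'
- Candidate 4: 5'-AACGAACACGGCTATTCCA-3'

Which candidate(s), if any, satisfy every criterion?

Candidate 1, Candidate 3 and Candidate 4.

Candidate 1 (23 nt, A=4 T=6 G=5 C=8): GC 13/23 = 56.5% ✓; 3' end GT has 1 G/C ✓ — passes.
Candidate 2 (22 nt, A=6 T=9 G=4 C=3): GC 7/22 = 31.8%, outside 46.7–62.6% ✗; 3' end AT has 0 G/C, need ≥1 ✗ — fails.
Candidate 3 (19 nt, A=4 T=4 G=7 C=4): GC 11/19 = 57.9% ✓; 3' end GC has 2 G/C ✓ — passes.
Candidate 4 (19 nt, A=7 T=3 G=3 C=6): GC 9/19 = 47.4% ✓; 3' end CA has 1 G/C ✓ — passes.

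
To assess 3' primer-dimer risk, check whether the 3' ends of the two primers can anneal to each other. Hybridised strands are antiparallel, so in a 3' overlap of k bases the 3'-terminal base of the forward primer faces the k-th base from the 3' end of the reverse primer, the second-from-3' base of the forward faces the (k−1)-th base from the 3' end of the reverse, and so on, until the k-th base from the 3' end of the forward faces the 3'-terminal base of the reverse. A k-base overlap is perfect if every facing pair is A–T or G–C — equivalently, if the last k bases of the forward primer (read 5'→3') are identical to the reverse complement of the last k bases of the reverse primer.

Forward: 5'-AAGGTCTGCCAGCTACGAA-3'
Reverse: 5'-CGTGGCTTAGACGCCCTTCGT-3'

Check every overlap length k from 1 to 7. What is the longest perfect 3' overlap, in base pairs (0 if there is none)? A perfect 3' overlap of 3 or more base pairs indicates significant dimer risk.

Last 7 bases (5'→3') — forward …CTACGAA, reverse …CCTTCGT.
Reverse complement of the reverse primer's last 7 bases: ACGAAGG; its first k bases are the reverse complement of the reverse primer's last k bases, so a perfect k-base overlap needs the forward primer's last k bases to equal them.
Comparing (forward last k vs required): k=1: A vs A ✓; k=2: AA vs AC ✗; k=3: GAA vs ACG ✗; k=4: CGAA vs ACGA ✗; k=5: ACGAA vs ACGAA ✓; k=6: TACGAA vs ACGAAG ✗; k=7: CTACGAA vs ACGAAGG ✗.
Perfect overlaps at k = 1, 5; the largest is 5.

Longest perfect overlap: 5 complementary base pairs; significant dimer risk (threshold 3).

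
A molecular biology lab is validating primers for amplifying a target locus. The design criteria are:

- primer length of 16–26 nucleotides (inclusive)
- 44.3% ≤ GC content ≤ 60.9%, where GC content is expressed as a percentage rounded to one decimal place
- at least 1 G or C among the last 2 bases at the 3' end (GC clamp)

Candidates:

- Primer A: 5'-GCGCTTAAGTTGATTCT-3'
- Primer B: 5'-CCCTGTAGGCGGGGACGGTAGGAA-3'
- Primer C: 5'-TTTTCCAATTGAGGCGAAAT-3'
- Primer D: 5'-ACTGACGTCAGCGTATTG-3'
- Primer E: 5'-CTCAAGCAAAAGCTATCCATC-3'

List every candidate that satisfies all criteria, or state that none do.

Primer D only.

Primer A (17 nt, A=3 T=7 G=4 C=3): length 17 ✓; GC 7/17 = 41.2%, outside 44.3–60.9% ✗; 3' end CT has 1 G/C ✓ — fails.
Primer B (24 nt, A=5 T=3 G=11 C=5): length 24 ✓; GC 16/24 = 66.7%, outside 44.3–60.9% ✗; 3' end AA has 0 G/C, need ≥1 ✗ — fails.
Primer C (20 nt, A=6 T=7 G=4 C=3): length 20 ✓; GC 7/20 = 35.0%, outside 44.3–60.9% ✗; 3' end AT has 0 G/C, need ≥1 ✗ — fails.
Primer D (18 nt, A=4 T=5 G=5 C=4): length 18 ✓; GC 9/18 = 50.0% ✓; 3' end TG has 1 G/C ✓ — passes.
Primer E (21 nt, A=8 T=4 G=2 C=7): length 21 ✓; GC 9/21 = 42.9%, outside 44.3–60.9% ✗; 3' end TC has 1 G/C ✓ — fails.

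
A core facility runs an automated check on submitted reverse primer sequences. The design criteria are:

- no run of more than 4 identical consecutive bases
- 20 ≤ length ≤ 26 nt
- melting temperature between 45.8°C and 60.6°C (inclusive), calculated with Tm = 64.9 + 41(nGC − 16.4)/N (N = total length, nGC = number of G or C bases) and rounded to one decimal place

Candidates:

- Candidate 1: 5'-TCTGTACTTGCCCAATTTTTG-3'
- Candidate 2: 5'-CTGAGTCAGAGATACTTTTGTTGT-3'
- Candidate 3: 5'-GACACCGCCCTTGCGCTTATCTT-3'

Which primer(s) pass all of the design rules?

Candidate 2 and Candidate 3.

Candidate 1 (21 nt, A=3 T=10 G=3 C=5): longest run = 5, exceeds 4 ✗; length 21 ✓; Tm = 64.9 + 41·(8 − 16.4)/21 = 48.5°C ✓ — fails.
Candidate 2 (24 nt, A=5 T=10 G=6 C=3): longest run = 4 ✓; length 24 ✓; Tm = 64.9 + 41·(9 − 16.4)/24 = 52.3°C ✓ — passes.
Candidate 3 (23 nt, A=3 T=7 G=4 C=9): longest run = 3 ✓; length 23 ✓; Tm = 64.9 + 41·(13 − 16.4)/23 = 58.8°C ✓ — passes.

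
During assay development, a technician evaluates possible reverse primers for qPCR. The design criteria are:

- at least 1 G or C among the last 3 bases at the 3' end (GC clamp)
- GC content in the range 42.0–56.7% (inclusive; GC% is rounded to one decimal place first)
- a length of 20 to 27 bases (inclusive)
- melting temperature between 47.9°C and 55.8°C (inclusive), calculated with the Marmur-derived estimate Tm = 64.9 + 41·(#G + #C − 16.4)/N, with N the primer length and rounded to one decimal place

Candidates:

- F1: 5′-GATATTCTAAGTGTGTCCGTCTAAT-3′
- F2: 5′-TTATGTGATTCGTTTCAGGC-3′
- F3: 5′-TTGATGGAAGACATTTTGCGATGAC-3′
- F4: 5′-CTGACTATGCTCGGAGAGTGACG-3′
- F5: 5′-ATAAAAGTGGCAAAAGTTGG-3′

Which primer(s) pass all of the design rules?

None of the candidates satisfy all criteria.

F1 (25 nt, A=6 T=10 G=5 C=4): 3' end AAT has 0 G/C, need ≥1 ✗; GC 9/25 = 36.0%, outside 42.0–56.7% ✗; length 25 ✓; Tm = 64.9 + 41·(9 − 16.4)/25 = 52.8°C ✓ — fails.
F2 (20 nt, A=3 T=9 G=5 C=3): 3' end GGC has 3 G/C ✓; GC 8/20 = 40.0%, outside 42.0–56.7% ✗; length 20 ✓; Tm = 64.9 + 41·(8 − 16.4)/20 = 47.7°C, outside 47.9–55.8°C ✗ — fails.
F3 (25 nt, A=7 T=8 G=7 C=3): 3' end GAC has 2 G/C ✓; GC 10/25 = 40.0%, outside 42.0–56.7% ✗; length 25 ✓; Tm = 64.9 + 41·(10 − 16.4)/25 = 54.4°C ✓ — fails.
F4 (23 nt, A=5 T=5 G=8 C=5): 3' end ACG has 2 G/C ✓; GC 13/23 = 56.5% ✓; length 23 ✓; Tm = 64.9 + 41·(13 − 16.4)/23 = 58.8°C, outside 47.9–55.8°C ✗ — fails.
F5 (20 nt, A=9 T=4 G=6 C=1): 3' end TGG has 2 G/C ✓; GC 7/20 = 35.0%, outside 42.0–56.7% ✗; length 20 ✓; Tm = 64.9 + 41·(7 − 16.4)/20 = 45.6°C, outside 47.9–55.8°C ✗ — fails.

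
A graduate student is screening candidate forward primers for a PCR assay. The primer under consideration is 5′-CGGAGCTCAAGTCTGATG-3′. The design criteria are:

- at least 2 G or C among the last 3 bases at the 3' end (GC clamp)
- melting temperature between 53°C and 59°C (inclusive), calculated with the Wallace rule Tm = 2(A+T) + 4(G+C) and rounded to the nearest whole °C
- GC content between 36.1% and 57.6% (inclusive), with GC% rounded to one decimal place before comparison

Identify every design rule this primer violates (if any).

Base counts: A=4, T=4, G=6, C=4 (length 18).
GC clamp: 3' end ATG has 1 G/C, need ≥2 ✗
Tm: Tm = 2·8 + 4·10 = 56°C ✓
GC content: GC 10/18 = 55.6% ✓

Fails: GC clamp.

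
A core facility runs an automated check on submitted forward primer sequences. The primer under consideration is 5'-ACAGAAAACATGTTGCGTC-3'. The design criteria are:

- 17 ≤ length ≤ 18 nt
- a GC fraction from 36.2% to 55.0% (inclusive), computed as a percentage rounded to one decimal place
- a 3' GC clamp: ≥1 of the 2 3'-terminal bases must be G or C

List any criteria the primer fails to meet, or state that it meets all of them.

Fails: length.

Base counts: A=7, T=4, G=4, C=4 (length 19).
length: length 19, outside 17–18 ✗
GC content: GC 8/19 = 42.1% ✓
GC clamp: 3' end TC has 1 G/C ✓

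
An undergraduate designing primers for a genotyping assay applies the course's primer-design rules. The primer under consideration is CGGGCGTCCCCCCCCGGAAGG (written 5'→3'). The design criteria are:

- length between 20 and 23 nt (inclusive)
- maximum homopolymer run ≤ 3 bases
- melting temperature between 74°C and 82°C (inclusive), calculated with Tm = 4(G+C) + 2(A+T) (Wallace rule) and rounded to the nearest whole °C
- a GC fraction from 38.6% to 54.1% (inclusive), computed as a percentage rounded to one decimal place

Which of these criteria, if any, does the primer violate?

Base counts: A=2, T=1, G=8, C=10 (length 21).
length: length 21 ✓
homopolymer run: longest run = 8, exceeds 3 ✗
Tm: Tm = 2·3 + 4·18 = 78°C ✓
GC content: GC 18/21 = 85.7%, outside 38.6–54.1% ✗

Fails: homopolymer run, GC content.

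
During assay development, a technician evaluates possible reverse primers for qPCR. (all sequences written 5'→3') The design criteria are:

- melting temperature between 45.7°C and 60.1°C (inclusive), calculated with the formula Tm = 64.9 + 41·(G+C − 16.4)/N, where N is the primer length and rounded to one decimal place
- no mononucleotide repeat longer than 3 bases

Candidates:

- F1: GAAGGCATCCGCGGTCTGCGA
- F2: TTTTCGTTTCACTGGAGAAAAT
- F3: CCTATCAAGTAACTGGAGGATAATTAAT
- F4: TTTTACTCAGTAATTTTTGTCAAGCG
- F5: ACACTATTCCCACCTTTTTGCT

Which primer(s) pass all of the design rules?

F3 only.

F1 (21 nt, A=4 T=3 G=8 C=6): Tm = 64.9 + 41·(14 − 16.4)/21 = 60.2°C, outside 45.7–60.1°C ✗; longest run = 2 ✓ — fails.
F2 (22 nt, A=6 T=9 G=4 C=3): Tm = 64.9 + 41·(7 − 16.4)/22 = 47.4°C ✓; longest run = 4, exceeds 3 ✗ — fails.
F3 (28 nt, A=11 T=8 G=5 C=4): Tm = 64.9 + 41·(9 − 16.4)/28 = 54.1°C ✓; longest run = 2 ✓ — passes.
F4 (26 nt, A=6 T=12 G=4 C=4): Tm = 64.9 + 41·(8 − 16.4)/26 = 51.7°C ✓; longest run = 5, exceeds 3 ✗ — fails.
F5 (22 nt, A=4 T=9 G=1 C=8): Tm = 64.9 + 41·(9 − 16.4)/22 = 51.1°C ✓; longest run = 5, exceeds 3 ✗ — fails.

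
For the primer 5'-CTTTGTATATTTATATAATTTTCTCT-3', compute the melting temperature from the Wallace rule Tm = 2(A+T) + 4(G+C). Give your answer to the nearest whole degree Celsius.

60°C

Base counts: A=6, T=16, G=1, C=3 (length 26).
Tm = 2·(6+16) + 4·(1+3) = 2·22 + 4·4 = 44 + 16 = 60°C.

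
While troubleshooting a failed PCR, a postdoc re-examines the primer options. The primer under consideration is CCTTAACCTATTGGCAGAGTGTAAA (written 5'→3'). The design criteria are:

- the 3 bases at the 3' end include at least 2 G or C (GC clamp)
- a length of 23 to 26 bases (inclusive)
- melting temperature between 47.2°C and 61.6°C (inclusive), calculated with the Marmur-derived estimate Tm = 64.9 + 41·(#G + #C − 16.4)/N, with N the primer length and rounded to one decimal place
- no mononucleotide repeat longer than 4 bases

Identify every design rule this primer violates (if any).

Fails: GC clamp.

Base counts: A=8, T=7, G=5, C=5 (length 25).
GC clamp: 3' end AAA has 0 G/C, need ≥2 ✗
length: length 25 ✓
Tm: Tm = 64.9 + 41·(10 − 16.4)/25 = 54.4°C ✓
homopolymer run: longest run = 3 ✓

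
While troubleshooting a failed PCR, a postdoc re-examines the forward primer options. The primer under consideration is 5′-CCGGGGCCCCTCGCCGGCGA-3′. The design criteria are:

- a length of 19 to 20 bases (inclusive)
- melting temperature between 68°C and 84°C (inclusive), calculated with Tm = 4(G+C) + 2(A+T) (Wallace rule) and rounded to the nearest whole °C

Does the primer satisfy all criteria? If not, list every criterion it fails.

Meets all criteria.

Base counts: A=1, T=1, G=8, C=10 (length 20).
length: length 20 ✓
Tm: Tm = 2·2 + 4·18 = 76°C ✓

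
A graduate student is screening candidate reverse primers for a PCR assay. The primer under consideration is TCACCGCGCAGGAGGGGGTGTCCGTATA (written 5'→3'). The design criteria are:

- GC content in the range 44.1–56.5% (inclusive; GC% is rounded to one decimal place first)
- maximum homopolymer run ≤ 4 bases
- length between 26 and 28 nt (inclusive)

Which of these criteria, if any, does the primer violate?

Base counts: A=5, T=5, G=11, C=7 (length 28).
GC content: GC 18/28 = 64.3%, outside 44.1–56.5% ✗
homopolymer run: longest run = 5, exceeds 4 ✗
length: length 28 ✓

Fails: GC content, homopolymer run.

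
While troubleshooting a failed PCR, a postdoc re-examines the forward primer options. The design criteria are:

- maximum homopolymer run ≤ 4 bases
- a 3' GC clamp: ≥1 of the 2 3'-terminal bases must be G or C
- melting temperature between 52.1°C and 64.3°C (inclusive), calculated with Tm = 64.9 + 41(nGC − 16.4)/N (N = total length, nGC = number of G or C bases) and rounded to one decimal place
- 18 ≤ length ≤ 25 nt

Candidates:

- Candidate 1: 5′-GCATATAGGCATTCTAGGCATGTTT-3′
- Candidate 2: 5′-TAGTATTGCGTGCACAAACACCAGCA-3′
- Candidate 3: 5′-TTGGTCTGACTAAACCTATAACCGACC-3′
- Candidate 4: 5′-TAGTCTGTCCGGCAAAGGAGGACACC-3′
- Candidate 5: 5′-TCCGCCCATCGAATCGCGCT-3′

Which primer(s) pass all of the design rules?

Candidate 1 (25 nt, A=6 T=9 G=6 C=4): longest run = 3 ✓; 3' end TT has 0 G/C, need ≥1 ✗; Tm = 64.9 + 41·(10 − 16.4)/25 = 54.4°C ✓; length 25 ✓ — fails.
Candidate 2 (26 nt, A=9 T=5 G=5 C=7): longest run = 3 ✓; 3' end CA has 1 G/C ✓; Tm = 64.9 + 41·(12 − 16.4)/26 = 58.0°C ✓; length 26, outside 18–25 ✗ — fails.
Candidate 3 (27 nt, A=8 T=7 G=4 C=8): longest run = 3 ✓; 3' end CC has 2 G/C ✓; Tm = 64.9 + 41·(12 − 16.4)/27 = 58.2°C ✓; length 27, outside 18–25 ✗ — fails.
Candidate 4 (26 nt, A=7 T=4 G=8 C=7): longest run = 3 ✓; 3' end CC has 2 G/C ✓; Tm = 64.9 + 41·(15 − 16.4)/26 = 62.7°C ✓; length 26, outside 18–25 ✗ — fails.
Candidate 5 (20 nt, A=3 T=4 G=4 C=9): longest run = 3 ✓; 3' end CT has 1 G/C ✓; Tm = 64.9 + 41·(13 − 16.4)/20 = 57.9°C ✓; length 20 ✓ — passes.

Candidate 5 only.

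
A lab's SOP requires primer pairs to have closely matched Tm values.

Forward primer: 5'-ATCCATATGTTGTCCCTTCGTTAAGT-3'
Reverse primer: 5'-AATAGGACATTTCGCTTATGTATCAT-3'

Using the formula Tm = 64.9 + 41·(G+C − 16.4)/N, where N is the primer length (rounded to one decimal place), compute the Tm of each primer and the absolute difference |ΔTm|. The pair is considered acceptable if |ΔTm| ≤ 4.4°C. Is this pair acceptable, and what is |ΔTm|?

Forward: G+C = 10, N = 26 → Tm = 64.9 + 41·(10 − 16.4)/26 = 54.8°C.
Reverse: G+C = 8, N = 26 → Tm = 64.9 + 41·(8 − 16.4)/26 = 51.7°C.
|ΔTm| = |54.8 − 51.7| = 3.1°C, ≤ 4.4°C.

|ΔTm| = 3.1°C; the pair is acceptable.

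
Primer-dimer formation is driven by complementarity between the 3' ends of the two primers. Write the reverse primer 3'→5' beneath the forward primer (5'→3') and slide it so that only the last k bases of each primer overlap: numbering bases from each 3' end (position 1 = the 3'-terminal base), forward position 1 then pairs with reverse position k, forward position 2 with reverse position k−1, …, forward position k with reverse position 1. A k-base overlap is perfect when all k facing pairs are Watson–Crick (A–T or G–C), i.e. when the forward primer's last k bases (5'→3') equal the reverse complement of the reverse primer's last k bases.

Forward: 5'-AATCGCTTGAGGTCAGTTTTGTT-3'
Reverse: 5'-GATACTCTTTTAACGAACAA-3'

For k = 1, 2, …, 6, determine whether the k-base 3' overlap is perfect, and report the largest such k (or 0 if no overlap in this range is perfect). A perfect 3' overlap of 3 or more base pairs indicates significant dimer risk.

Last 6 bases (5'→3') — forward …TTTGTT, reverse …GAACAA.
Reverse complement of the reverse primer's last 6 bases: TTGTTC; its first k bases are the reverse complement of the reverse primer's last k bases, so a perfect k-base overlap needs the forward primer's last k bases to equal them.
Comparing (forward last k vs required): k=1: T vs T ✓; k=2: TT vs TT ✓; k=3: GTT vs TTG ✗; k=4: TGTT vs TTGT ✗; k=5: TTGTT vs TTGTT ✓; k=6: TTTGTT vs TTGTTC ✗.
Perfect overlaps at k = 1, 2, 5; the largest is 5.

Longest perfect overlap: 5 complementary base pairs; significant dimer risk (threshold 3).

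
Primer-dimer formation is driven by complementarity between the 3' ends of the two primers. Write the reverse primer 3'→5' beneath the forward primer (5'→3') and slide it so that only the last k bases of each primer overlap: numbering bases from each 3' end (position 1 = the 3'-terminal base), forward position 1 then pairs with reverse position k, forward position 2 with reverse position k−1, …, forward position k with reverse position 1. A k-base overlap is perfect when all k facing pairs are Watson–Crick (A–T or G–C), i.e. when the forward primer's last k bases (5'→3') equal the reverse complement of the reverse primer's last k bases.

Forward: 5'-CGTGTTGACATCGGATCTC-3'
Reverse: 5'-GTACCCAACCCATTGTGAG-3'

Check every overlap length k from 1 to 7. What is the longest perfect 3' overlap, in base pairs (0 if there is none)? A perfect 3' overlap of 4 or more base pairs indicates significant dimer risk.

Longest perfect overlap: 3 complementary base pairs; below the dimer-risk threshold (threshold 4).

Last 7 bases (5'→3') — forward …GGATCTC, reverse …TTGTGAG.
Reverse complement of the reverse primer's last 7 bases: CTCACAA; its first k bases are the reverse complement of the reverse primer's last k bases, so a perfect k-base overlap needs the forward primer's last k bases to equal them.
Comparing (forward last k vs required): k=1: C vs C ✓; k=2: TC vs CT ✗; k=3: CTC vs CTC ✓; k=4: TCTC vs CTCA ✗; k=5: ATCTC vs CTCAC ✗; k=6: GATCTC vs CTCACA ✗; k=7: GGATCTC vs CTCACAA ✗.
Perfect overlaps at k = 1, 3; the largest is 3.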